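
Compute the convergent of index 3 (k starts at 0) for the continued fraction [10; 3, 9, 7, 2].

2054/199

Using pₖ = aₖpₖ₋₁ + pₖ₋₂, qₖ = aₖqₖ₋₁ + qₖ₋₂ (with p₋₁=1, p₋₂=0, q₋₁=0, q₋₂=1):
  k=0: a=10, p=10, q=1
  k=1: a=3, p=31, q=3
  k=2: a=9, p=289, q=28
  k=3: a=7, p=2054, q=199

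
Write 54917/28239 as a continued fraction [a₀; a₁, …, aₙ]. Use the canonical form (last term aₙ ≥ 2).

54917 = 1·28239 + 26678
28239 = 1·26678 + 1561
26678 = 17·1561 + 141
1561 = 11·141 + 10
141 = 14·10 + 1
10 = 10·1 + 0  (stop)
So 54917/28239 = [1; 1, 17, 11, 14, 10].

[1; 1, 17, 11, 14, 10]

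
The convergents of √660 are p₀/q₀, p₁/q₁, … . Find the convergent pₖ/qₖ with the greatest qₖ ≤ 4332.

√660 = [25; 1, 2, 4, 2, 1, 50, …] (period length 6).
Convergents:
  p_0/q_0 = 25/1
  p_1/q_1 = 26/1
  p_2/q_2 = 77/3
  p_3/q_3 = 334/13
  p_4/q_4 = 745/29
  p_5/q_5 = 1079/42
  p_6/q_6 = 54695/2129
  p_7/q_7 = 55774/2171
  p_8/q_8 = 166243/6471
q_7 = 2171 ≤ 4332 < 6471 = q_8, so the answer is 55774/2171.

55774/2171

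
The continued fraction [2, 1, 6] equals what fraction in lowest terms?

Using pₖ = aₖpₖ₋₁ + pₖ₋₂ and qₖ = aₖqₖ₋₁ + qₖ₋₂:
  k=0: a=2, p=2, q=1
  k=1: a=1, p=3, q=1
  k=2: a=6, p=20, q=7

20/7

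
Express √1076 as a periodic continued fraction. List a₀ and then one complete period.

[32; 1, 4, 16, 4, 1, 64]

a₀ = ⌊√1076⌋ = 32.
With m₀=0, d₀=1 and mₖ₊₁ = dₖaₖ − mₖ, dₖ₊₁ = (n − mₖ₊₁²)/dₖ, aₖ₊₁ = ⌊(a₀+mₖ₊₁)/dₖ₊₁⌋:
  k=1: m=32, d=52, a=1
  k=2: m=20, d=13, a=4
  k=3: m=32, d=4, a=16
  k=4: m=32, d=13, a=4
  k=5: m=20, d=52, a=1
  k=6: m=32, d=1, a=64
d=1 and a=2a₀=64 at k=6, so the next step gives (m, d) = (32, 52) again — its k=1 value — and the period has length 6.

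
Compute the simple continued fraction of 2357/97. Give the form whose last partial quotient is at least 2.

2357 = 24*97 + 29
97 = 3*29 + 10
29 = 2*10 + 9
10 = 1*9 + 1
9 = 9*1 + 0  (stop)
So 2357/97 = [24; 3, 2, 1, 9].

[24; 3, 2, 1, 9]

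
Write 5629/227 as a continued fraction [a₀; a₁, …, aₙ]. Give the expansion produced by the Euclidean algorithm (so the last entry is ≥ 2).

[24; 1, 3, 1, 14, 3]

5629 = 24*227 + 181
227 = 1*181 + 46
181 = 3*46 + 43
46 = 1*43 + 3
43 = 14*3 + 1
3 = 3*1 + 0  (stop)
So 5629/227 = [24; 1, 3, 1, 14, 3].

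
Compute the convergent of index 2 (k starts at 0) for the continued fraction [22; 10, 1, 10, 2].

Using pₖ = aₖpₖ₋₁ + pₖ₋₂, qₖ = aₖqₖ₋₁ + qₖ₋₂ (with p₋₁=1, p₋₂=0, q₋₁=0, q₋₂=1):
  k=0: a=22, p=22, q=1
  k=1: a=10, p=221, q=10
  k=2: a=1, p=243, q=11

243/11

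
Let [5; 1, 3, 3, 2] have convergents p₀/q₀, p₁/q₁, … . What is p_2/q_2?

Using pₖ = aₖpₖ₋₁ + pₖ₋₂, qₖ = aₖqₖ₋₁ + qₖ₋₂ (with p₋₁=1, p₋₂=0, q₋₁=0, q₋₂=1):
  k=0: a=5, p=5, q=1
  k=1: a=1, p=6, q=1
  k=2: a=3, p=23, q=4

23/4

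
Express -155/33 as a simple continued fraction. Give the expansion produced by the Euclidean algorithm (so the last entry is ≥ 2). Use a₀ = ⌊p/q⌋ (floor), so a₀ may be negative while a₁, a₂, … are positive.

-155 = -5*33 + 10
33 = 3*10 + 3
10 = 3*3 + 1
3 = 3*1 + 0  (stop)
So -155/33 = [-5; 3, 3, 3].

[-5; 3, 3, 3]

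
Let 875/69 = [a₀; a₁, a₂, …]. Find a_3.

7

875 = 12·69 + 47   →  a_0 = 12
69 = 1·47 + 22   →  a_1 = 1
47 = 2·22 + 3   →  a_2 = 2
22 = 7·3 + 1   →  a_3 = 7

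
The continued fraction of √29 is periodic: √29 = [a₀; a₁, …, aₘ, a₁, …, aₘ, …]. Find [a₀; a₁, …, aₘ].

[5; 2, 1, 1, 2, 10]

a₀ = ⌊√29⌋ = 5.
With m₀=0, d₀=1 and mₖ₊₁ = dₖaₖ − mₖ, dₖ₊₁ = (n − mₖ₊₁²)/dₖ, aₖ₊₁ = ⌊(a₀+mₖ₊₁)/dₖ₊₁⌋:
  k=1: m=5, d=4, a=2
  k=2: m=3, d=5, a=1
  k=3: m=2, d=5, a=1
  k=4: m=3, d=4, a=2
  k=5: m=5, d=1, a=10
d=1 and a=2a₀=10 at k=5, so the next step gives (m, d) = (5, 4) again — its k=1 value — and the period has length 5.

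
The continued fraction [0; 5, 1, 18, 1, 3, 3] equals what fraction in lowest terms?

257/1529

Using pₖ = aₖpₖ₋₁ + pₖ₋₂ and qₖ = aₖqₖ₋₁ + qₖ₋₂:
  k=0: a=0, p=0, q=1
  k=1: a=5, p=1, q=5
  k=2: a=1, p=1, q=6
  k=3: a=18, p=19, q=113
  k=4: a=1, p=20, q=119
  k=5: a=3, p=79, q=470
  k=6: a=3, p=257, q=1529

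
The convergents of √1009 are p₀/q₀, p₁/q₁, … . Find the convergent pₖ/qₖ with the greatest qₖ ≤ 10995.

√1009 = [31; 1, 3, 3, 1, 62, …] (period length 5).
Convergents:
  p_0/q_0 = 31/1
  p_1/q_1 = 32/1
  p_2/q_2 = 127/4
  p_3/q_3 = 413/13
  p_4/q_4 = 540/17
  p_5/q_5 = 33893/1067
  p_6/q_6 = 34433/1084
  p_7/q_7 = 137192/4319
  p_8/q_8 = 446009/14041
q_7 = 4319 ≤ 10995 < 14041 = q_8, so the answer is 137192/4319.

137192/4319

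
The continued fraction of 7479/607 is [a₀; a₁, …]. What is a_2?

7479 = 12·607 + 195   →  a_0 = 12
607 = 3·195 + 22   →  a_1 = 3
195 = 8·22 + 19   →  a_2 = 8

8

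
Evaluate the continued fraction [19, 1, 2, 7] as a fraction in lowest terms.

Using pₖ = aₖpₖ₋₁ + pₖ₋₂ and qₖ = aₖqₖ₋₁ + qₖ₋₂:
  k=0: a=19, p=19, q=1
  k=1: a=1, p=20, q=1
  k=2: a=2, p=59, q=3
  k=3: a=7, p=433, q=22

433/22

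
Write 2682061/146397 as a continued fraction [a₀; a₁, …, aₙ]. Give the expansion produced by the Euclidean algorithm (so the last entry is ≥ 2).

[18; 3, 8, 3, 3, 16, 3, 11]

2682061 = 18×146397 + 46915
146397 = 3×46915 + 5652
46915 = 8×5652 + 1699
5652 = 3×1699 + 555
1699 = 3×555 + 34
555 = 16×34 + 11
34 = 3×11 + 1
11 = 11×1 + 0  (stop)
So 2682061/146397 = [18; 3, 8, 3, 3, 16, 3, 11].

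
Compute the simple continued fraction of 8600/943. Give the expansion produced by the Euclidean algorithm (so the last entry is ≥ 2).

[9; 8, 2, 1, 8, 1, 3]

8600 = 9·943 + 113
943 = 8·113 + 39
113 = 2·39 + 35
39 = 1·35 + 4
35 = 8·4 + 3
4 = 1·3 + 1
3 = 3·1 + 0  (stop)
So 8600/943 = [9; 8, 2, 1, 8, 1, 3].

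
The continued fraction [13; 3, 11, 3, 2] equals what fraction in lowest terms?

Fold from the inside: start with 2/1.
  3 + 1/2 = 7/2
  11 + 2/7 = 79/7
  3 + 7/79 = 244/79
  13 + 79/244 = 3251/244

3251/244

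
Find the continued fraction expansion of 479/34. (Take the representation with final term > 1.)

[14; 11, 3]

479 = 14·34 + 3
34 = 11·3 + 1
3 = 3·1 + 0  (stop)
So 479/34 = [14; 11, 3].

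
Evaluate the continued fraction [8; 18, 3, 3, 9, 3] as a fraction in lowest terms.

42601/5289

Using pₖ = aₖpₖ₋₁ + pₖ₋₂ and qₖ = aₖqₖ₋₁ + qₖ₋₂:
  k=0: a=8, p=8, q=1
  k=1: a=18, p=145, q=18
  k=2: a=3, p=443, q=55
  k=3: a=3, p=1474, q=183
  k=4: a=9, p=13709, q=1702
  k=5: a=3, p=42601, q=5289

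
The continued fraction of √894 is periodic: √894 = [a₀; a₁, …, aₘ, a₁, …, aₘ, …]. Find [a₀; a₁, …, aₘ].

a₀ = ⌊√894⌋ = 29.
With m₀=0, d₀=1 and mₖ₊₁ = dₖaₖ − mₖ, dₖ₊₁ = (n − mₖ₊₁²)/dₖ, aₖ₊₁ = ⌊(a₀+mₖ₊₁)/dₖ₊₁⌋:
  k=1: m=29, d=53, a=1
  k=2: m=24, d=6, a=8
  k=3: m=24, d=53, a=1
  k=4: m=29, d=1, a=58
d=1 and a=2a₀=58 at k=4, so the next step gives (m, d) = (29, 53) again — its k=1 value — and the period has length 4.

[29; 1, 8, 1, 58]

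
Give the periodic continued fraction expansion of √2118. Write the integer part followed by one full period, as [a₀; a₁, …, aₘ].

[46; 46, 92]

a₀ = ⌊√2118⌋ = 46.
With m₀=0, d₀=1 and mₖ₊₁ = dₖaₖ − mₖ, dₖ₊₁ = (n − mₖ₊₁²)/dₖ, aₖ₊₁ = ⌊(a₀+mₖ₊₁)/dₖ₊₁⌋:
  k=1: m=46, d=2, a=46
  k=2: m=46, d=1, a=92
d=1 and a=2a₀=92 at k=2, so the next step gives (m, d) = (46, 2) again — its k=1 value — and the period has length 2.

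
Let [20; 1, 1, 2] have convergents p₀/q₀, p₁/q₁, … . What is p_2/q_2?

Using pₖ = aₖpₖ₋₁ + pₖ₋₂, qₖ = aₖqₖ₋₁ + qₖ₋₂ (with p₋₁=1, p₋₂=0, q₋₁=0, q₋₂=1):
  k=0: a=20, p=20, q=1
  k=1: a=1, p=21, q=1
  k=2: a=1, p=41, q=2

41/2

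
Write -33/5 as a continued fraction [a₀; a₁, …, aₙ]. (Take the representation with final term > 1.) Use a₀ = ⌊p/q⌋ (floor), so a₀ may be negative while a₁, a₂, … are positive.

[-7; 2, 2]

-33 = -7·5 + 2
5 = 2·2 + 1
2 = 2·1 + 0  (stop)
So -33/5 = [-7; 2, 2].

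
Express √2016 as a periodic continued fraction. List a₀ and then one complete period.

a₀ = ⌊√2016⌋ = 44.
With m₀=0, d₀=1 and mₖ₊₁ = dₖaₖ − mₖ, dₖ₊₁ = (n − mₖ₊₁²)/dₖ, aₖ₊₁ = ⌊(a₀+mₖ₊₁)/dₖ₊₁⌋:
  k=1: m=44, d=80, a=1
  k=2: m=36, d=9, a=8
  k=3: m=36, d=80, a=1
  k=4: m=44, d=1, a=88
d=1 and a=2a₀=88 at k=4, so the next step gives (m, d) = (44, 80) again — its k=1 value — and the period has length 4.

[44; 1, 8, 1, 88]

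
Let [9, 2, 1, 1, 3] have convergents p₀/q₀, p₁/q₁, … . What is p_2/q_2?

28/3

Using pₖ = aₖpₖ₋₁ + pₖ₋₂, qₖ = aₖqₖ₋₁ + qₖ₋₂ (with p₋₁=1, p₋₂=0, q₋₁=0, q₋₂=1):
  k=0: a=9, p=9, q=1
  k=1: a=2, p=19, q=2
  k=2: a=1, p=28, q=3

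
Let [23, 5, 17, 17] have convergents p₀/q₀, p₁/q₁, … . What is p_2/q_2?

1995/86

Using pₖ = aₖpₖ₋₁ + pₖ₋₂, qₖ = aₖqₖ₋₁ + qₖ₋₂ (with p₋₁=1, p₋₂=0, q₋₁=0, q₋₂=1):
  k=0: a=23, p=23, q=1
  k=1: a=5, p=116, q=5
  k=2: a=17, p=1995, q=86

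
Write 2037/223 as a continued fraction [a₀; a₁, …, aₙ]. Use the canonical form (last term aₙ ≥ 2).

[9; 7, 2, 3, 4]

2037 = 9*223 + 30
223 = 7*30 + 13
30 = 2*13 + 4
13 = 3*4 + 1
4 = 4*1 + 0  (stop)
So 2037/223 = [9; 7, 2, 3, 4].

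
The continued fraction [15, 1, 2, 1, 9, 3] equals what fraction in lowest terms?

1905/121

Using pₖ = aₖpₖ₋₁ + pₖ₋₂ and qₖ = aₖqₖ₋₁ + qₖ₋₂:
  k=0: a=15, p=15, q=1
  k=1: a=1, p=16, q=1
  k=2: a=2, p=47, q=3
  k=3: a=1, p=63, q=4
  k=4: a=9, p=614, q=39
  k=5: a=3, p=1905, q=121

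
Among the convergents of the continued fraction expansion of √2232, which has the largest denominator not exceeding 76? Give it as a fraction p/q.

1937/41

√2232 = [47; 4, 10, 4, 94, …] (period length 4).
Convergents:
  p_0/q_0 = 47/1
  p_1/q_1 = 189/4
  p_2/q_2 = 1937/41
  p_3/q_3 = 7937/168
q_2 = 41 ≤ 76 < 168 = q_3, so the answer is 1937/41.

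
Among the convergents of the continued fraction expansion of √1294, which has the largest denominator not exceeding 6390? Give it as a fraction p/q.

93204/2591

√1294 = [35; 1, 34, 1, 70, …] (period length 4).
Convergents:
  p_0/q_0 = 35/1
  p_1/q_1 = 36/1
  p_2/q_2 = 1259/35
  p_3/q_3 = 1295/36
  p_4/q_4 = 91909/2555
  p_5/q_5 = 93204/2591
  p_6/q_6 = 3260845/90649
q_5 = 2591 ≤ 6390 < 90649 = q_6, so the answer is 93204/2591.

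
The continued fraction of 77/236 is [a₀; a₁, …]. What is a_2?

15

77 = 0·236 + 77   →  a_0 = 0
236 = 3·77 + 5   →  a_1 = 3
77 = 15·5 + 2   →  a_2 = 15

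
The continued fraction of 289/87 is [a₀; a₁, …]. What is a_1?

3

289 = 3·87 + 28   →  a_0 = 3
87 = 3·28 + 3   →  a_1 = 3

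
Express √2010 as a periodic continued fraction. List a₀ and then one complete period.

[44; 1, 4, 1, 88]

a₀ = ⌊√2010⌋ = 44.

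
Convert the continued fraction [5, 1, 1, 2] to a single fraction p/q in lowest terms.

28/5

Fold from the inside: start with 2/1.
  1 + 1/2 = 3/2
  1 + 2/3 = 5/3
  5 + 3/5 = 28/5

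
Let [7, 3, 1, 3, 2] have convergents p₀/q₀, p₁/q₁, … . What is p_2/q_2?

29/4

Using pₖ = aₖpₖ₋₁ + pₖ₋₂, qₖ = aₖqₖ₋₁ + qₖ₋₂ (with p₋₁=1, p₋₂=0, q₋₁=0, q₋₂=1):
  k=0: a=7, p=7, q=1
  k=1: a=3, p=22, q=3
  k=2: a=1, p=29, q=4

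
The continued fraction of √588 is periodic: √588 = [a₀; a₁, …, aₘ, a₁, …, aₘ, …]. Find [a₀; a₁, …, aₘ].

[24; 4, 48]

a₀ = ⌊√588⌋ = 24.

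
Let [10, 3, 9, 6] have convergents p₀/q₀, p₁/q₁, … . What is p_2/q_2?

289/28

Using pₖ = aₖpₖ₋₁ + pₖ₋₂, qₖ = aₖqₖ₋₁ + qₖ₋₂ (with p₋₁=1, p₋₂=0, q₋₁=0, q₋₂=1):
  k=0: a=10, p=10, q=1
  k=1: a=3, p=31, q=3
  k=2: a=9, p=289, q=28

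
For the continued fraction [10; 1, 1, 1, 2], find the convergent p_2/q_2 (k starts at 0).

Using pₖ = aₖpₖ₋₁ + pₖ₋₂, qₖ = aₖqₖ₋₁ + qₖ₋₂ (with p₋₁=1, p₋₂=0, q₋₁=0, q₋₂=1):
  k=0: a=10, p=10, q=1
  k=1: a=1, p=11, q=1
  k=2: a=1, p=21, q=2

21/2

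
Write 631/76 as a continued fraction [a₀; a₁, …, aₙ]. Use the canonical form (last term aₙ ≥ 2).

[8; 3, 3, 3, 2]

631 = 8·76 + 23
76 = 3·23 + 7
23 = 3·7 + 2
7 = 3·2 + 1
2 = 2·1 + 0  (stop)
So 631/76 = [8; 3, 3, 3, 2].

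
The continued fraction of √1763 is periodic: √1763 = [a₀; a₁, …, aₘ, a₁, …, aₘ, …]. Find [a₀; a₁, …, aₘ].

a₀ = ⌊√1763⌋ = 41.
With m₀=0, d₀=1 and mₖ₊₁ = dₖaₖ − mₖ, dₖ₊₁ = (n − mₖ₊₁²)/dₖ, aₖ₊₁ = ⌊(a₀+mₖ₊₁)/dₖ₊₁⌋:
  k=1: m=41, d=82, a=1
  k=2: m=41, d=1, a=82
d=1 and a=2a₀=82 at k=2, so the next step gives (m, d) = (41, 82) again — its k=1 value — and the period has length 2.

[41; 1, 82]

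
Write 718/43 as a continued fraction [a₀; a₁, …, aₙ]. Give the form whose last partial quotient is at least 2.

[16; 1, 2, 3, 4]

718 = 16·43 + 30
43 = 1·30 + 13
30 = 2·13 + 4
13 = 3·4 + 1
4 = 4·1 + 0  (stop)
So 718/43 = [16; 1, 2, 3, 4].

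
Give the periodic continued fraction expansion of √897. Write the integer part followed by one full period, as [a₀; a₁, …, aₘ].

a₀ = ⌊√897⌋ = 29.

[29; 1, 18, 1, 58]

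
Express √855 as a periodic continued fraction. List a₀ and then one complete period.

a₀ = ⌊√855⌋ = 29.
With m₀=0, d₀=1 and mₖ₊₁ = dₖaₖ − mₖ, dₖ₊₁ = (n − mₖ₊₁²)/dₖ, aₖ₊₁ = ⌊(a₀+mₖ₊₁)/dₖ₊₁⌋:
  k=1: m=29, d=14, a=4
  k=2: m=27, d=9, a=6
  k=3: m=27, d=14, a=4
  k=4: m=29, d=1, a=58
d=1 and a=2a₀=58 at k=4, so the next step gives (m, d) = (29, 14) again — its k=1 value — and the period has length 4.

[29; 4, 6, 4, 58]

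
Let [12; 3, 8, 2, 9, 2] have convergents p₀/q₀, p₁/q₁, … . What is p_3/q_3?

653/53

Using pₖ = aₖpₖ₋₁ + pₖ₋₂, qₖ = aₖqₖ₋₁ + qₖ₋₂ (with p₋₁=1, p₋₂=0, q₋₁=0, q₋₂=1):
  k=0: a=12, p=12, q=1
  k=1: a=3, p=37, q=3
  k=2: a=8, p=308, q=25
  k=3: a=2, p=653, q=53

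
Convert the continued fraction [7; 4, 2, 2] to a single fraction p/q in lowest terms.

159/22

Fold from the inside: start with 2/1.
  2 + 1/2 = 5/2
  4 + 2/5 = 22/5
  7 + 5/22 = 159/22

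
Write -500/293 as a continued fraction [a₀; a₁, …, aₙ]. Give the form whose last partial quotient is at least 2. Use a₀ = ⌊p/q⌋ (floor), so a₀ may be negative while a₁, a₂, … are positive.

[-2; 3, 2, 2, 5, 3]

-500 = -2*293 + 86
293 = 3*86 + 35
86 = 2*35 + 16
35 = 2*16 + 3
16 = 5*3 + 1
3 = 3*1 + 0  (stop)
So -500/293 = [-2; 3, 2, 2, 5, 3].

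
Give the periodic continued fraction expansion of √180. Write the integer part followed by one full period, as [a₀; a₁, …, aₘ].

a₀ = ⌊√180⌋ = 13.
With m₀=0, d₀=1 and mₖ₊₁ = dₖaₖ − mₖ, dₖ₊₁ = (n − mₖ₊₁²)/dₖ, aₖ₊₁ = ⌊(a₀+mₖ₊₁)/dₖ₊₁⌋:
  k=1: m=13, d=11, a=2
  k=2: m=9, d=9, a=2
  k=3: m=9, d=11, a=2
  k=4: m=13, d=1, a=26
d=1 and a=2a₀=26 at k=4, so the next step gives (m, d) = (13, 11) again — its k=1 value — and the period has length 4.

[13; 2, 2, 2, 26]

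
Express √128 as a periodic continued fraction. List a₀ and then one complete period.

a₀ = ⌊√128⌋ = 11.

[11; 3, 5, 3, 22]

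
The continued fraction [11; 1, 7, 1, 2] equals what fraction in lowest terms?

Fold from the inside: start with 2/1.
  1 + 1/2 = 3/2
  7 + 2/3 = 23/3
  1 + 3/23 = 26/23
  11 + 23/26 = 309/26

309/26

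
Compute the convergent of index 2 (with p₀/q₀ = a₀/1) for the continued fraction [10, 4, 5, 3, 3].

215/21

Using pₖ = aₖpₖ₋₁ + pₖ₋₂, qₖ = aₖqₖ₋₁ + qₖ₋₂ (with p₋₁=1, p₋₂=0, q₋₁=0, q₋₂=1):
  k=0: a=10, p=10, q=1
  k=1: a=4, p=41, q=4
  k=2: a=5, p=215, q=21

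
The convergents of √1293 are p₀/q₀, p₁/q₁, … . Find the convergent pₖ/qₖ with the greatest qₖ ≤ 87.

863/24

√1293 = [35; 1, 22, 1, 70, …] (period length 4).
Convergents:
  p_0/q_0 = 35/1
  p_1/q_1 = 36/1
  p_2/q_2 = 827/23
  p_3/q_3 = 863/24
  p_4/q_4 = 61237/1703
q_3 = 24 ≤ 87 < 1703 = q_4, so the answer is 863/24.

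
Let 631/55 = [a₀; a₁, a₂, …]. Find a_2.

631 = 11·55 + 26   →  a_0 = 11
55 = 2·26 + 3   →  a_1 = 2
26 = 8·3 + 2   →  a_2 = 8

8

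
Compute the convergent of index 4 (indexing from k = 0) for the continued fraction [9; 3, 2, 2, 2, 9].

Using pₖ = aₖpₖ₋₁ + pₖ₋₂, qₖ = aₖqₖ₋₁ + qₖ₋₂ (with p₋₁=1, p₋₂=0, q₋₁=0, q₋₂=1):
  k=0: a=9, p=9, q=1
  k=1: a=3, p=28, q=3
  k=2: a=2, p=65, q=7
  k=3: a=2, p=158, q=17
  k=4: a=2, p=381, q=41

381/41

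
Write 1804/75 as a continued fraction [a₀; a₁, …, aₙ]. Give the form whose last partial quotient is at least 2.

1804 = 24*75 + 4
75 = 18*4 + 3
4 = 1*3 + 1
3 = 3*1 + 0  (stop)
So 1804/75 = [24; 18, 1, 3].

[24; 18, 1, 3]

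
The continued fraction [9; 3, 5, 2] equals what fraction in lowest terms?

Using pₖ = aₖpₖ₋₁ + pₖ₋₂ and qₖ = aₖqₖ₋₁ + qₖ₋₂:
  k=0: a=9, p=9, q=1
  k=1: a=3, p=28, q=3
  k=2: a=5, p=149, q=16
  k=3: a=2, p=326, q=35

326/35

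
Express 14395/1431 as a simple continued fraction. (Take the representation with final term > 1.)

14395 = 10×1431 + 85
1431 = 16×85 + 71
85 = 1×71 + 14
71 = 5×14 + 1
14 = 14×1 + 0  (stop)
So 14395/1431 = [10; 16, 1, 5, 14].

[10; 16, 1, 5, 14]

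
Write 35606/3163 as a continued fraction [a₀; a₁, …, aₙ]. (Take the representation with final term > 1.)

[11; 3, 1, 8, 7, 2, 2, 2]

35606 = 11×3163 + 813
3163 = 3×813 + 724
813 = 1×724 + 89
724 = 8×89 + 12
89 = 7×12 + 5
12 = 2×5 + 2
5 = 2×2 + 1
2 = 2×1 + 0  (stop)
So 35606/3163 = [11; 3, 1, 8, 7, 2, 2, 2].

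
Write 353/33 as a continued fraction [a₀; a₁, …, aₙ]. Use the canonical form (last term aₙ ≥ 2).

[10; 1, 2, 3, 3]

353 = 10·33 + 23
33 = 1·23 + 10
23 = 2·10 + 3
10 = 3·3 + 1
3 = 3·1 + 0  (stop)
So 353/33 = [10; 1, 2, 3, 3].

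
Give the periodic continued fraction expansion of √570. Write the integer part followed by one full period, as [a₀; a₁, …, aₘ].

a₀ = ⌊√570⌋ = 23.
With m₀=0, d₀=1 and mₖ₊₁ = dₖaₖ − mₖ, dₖ₊₁ = (n − mₖ₊₁²)/dₖ, aₖ₊₁ = ⌊(a₀+mₖ₊₁)/dₖ₊₁⌋:
  k=1: m=23, d=41, a=1
  k=2: m=18, d=6, a=6
  k=3: m=18, d=41, a=1
  k=4: m=23, d=1, a=46
d=1 and a=2a₀=46 at k=4, so the next step gives (m, d) = (23, 41) again — its k=1 value — and the period has length 4.

[23; 1, 6, 1, 46]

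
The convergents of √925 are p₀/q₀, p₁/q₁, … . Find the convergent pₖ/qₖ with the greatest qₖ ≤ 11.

152/5

√925 = [30; 2, 2, 2, 2, 60, …] (period length 5).
Convergents:
  p_0/q_0 = 30/1
  p_1/q_1 = 61/2
  p_2/q_2 = 152/5
  p_3/q_3 = 365/12
q_2 = 5 ≤ 11 < 12 = q_3, so the answer is 152/5.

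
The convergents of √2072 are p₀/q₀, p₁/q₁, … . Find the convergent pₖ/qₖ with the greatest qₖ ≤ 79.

√2072 = [45; 1, 1, 12, 1, 1, 90, …] (period length 6).
Convergents:
  p_0/q_0 = 45/1
  p_1/q_1 = 46/1
  p_2/q_2 = 91/2
  p_3/q_3 = 1138/25
  p_4/q_4 = 1229/27
  p_5/q_5 = 2367/52
  p_6/q_6 = 214259/4707
q_5 = 52 ≤ 79 < 4707 = q_6, so the answer is 2367/52.

2367/52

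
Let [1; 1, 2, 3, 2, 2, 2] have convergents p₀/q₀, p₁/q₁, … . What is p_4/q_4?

Using pₖ = aₖpₖ₋₁ + pₖ₋₂, qₖ = aₖqₖ₋₁ + qₖ₋₂ (with p₋₁=1, p₋₂=0, q₋₁=0, q₋₂=1):
  k=0: a=1, p=1, q=1
  k=1: a=1, p=2, q=1
  k=2: a=2, p=5, q=3
  k=3: a=3, p=17, q=10
  k=4: a=2, p=39, q=23

39/23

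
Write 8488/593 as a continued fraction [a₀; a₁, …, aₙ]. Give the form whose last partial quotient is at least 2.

[14; 3, 5, 3, 5, 2]

8488 = 14×593 + 186
593 = 3×186 + 35
186 = 5×35 + 11
35 = 3×11 + 2
11 = 5×2 + 1
2 = 2×1 + 0  (stop)
So 8488/593 = [14; 3, 5, 3, 5, 2].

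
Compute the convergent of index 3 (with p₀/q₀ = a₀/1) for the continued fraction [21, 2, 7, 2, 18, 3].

Using pₖ = aₖpₖ₋₁ + pₖ₋₂, qₖ = aₖqₖ₋₁ + qₖ₋₂ (with p₋₁=1, p₋₂=0, q₋₁=0, q₋₂=1):
  k=0: a=21, p=21, q=1
  k=1: a=2, p=43, q=2
  k=2: a=7, p=322, q=15
  k=3: a=2, p=687, q=32

687/32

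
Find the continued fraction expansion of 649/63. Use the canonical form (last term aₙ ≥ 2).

[10; 3, 3, 6]

649 = 10×63 + 19
63 = 3×19 + 6
19 = 3×6 + 1
6 = 6×1 + 0  (stop)
So 649/63 = [10; 3, 3, 6].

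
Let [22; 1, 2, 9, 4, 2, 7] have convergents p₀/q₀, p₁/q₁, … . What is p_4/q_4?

Using pₖ = aₖpₖ₋₁ + pₖ₋₂, qₖ = aₖqₖ₋₁ + qₖ₋₂ (with p₋₁=1, p₋₂=0, q₋₁=0, q₋₂=1):
  k=0: a=22, p=22, q=1
  k=1: a=1, p=23, q=1
  k=2: a=2, p=68, q=3
  k=3: a=9, p=635, q=28
  k=4: a=4, p=2608, q=115

2608/115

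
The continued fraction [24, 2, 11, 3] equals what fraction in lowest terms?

Fold from the inside: start with 3/1.
  11 + 1/3 = 34/3
  2 + 3/34 = 71/34
  24 + 34/71 = 1738/71

1738/71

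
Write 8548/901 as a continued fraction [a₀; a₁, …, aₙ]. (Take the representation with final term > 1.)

8548 = 9*901 + 439
901 = 2*439 + 23
439 = 19*23 + 2
23 = 11*2 + 1
2 = 2*1 + 0  (stop)
So 8548/901 = [9; 2, 19, 11, 2].

[9; 2, 19, 11, 2]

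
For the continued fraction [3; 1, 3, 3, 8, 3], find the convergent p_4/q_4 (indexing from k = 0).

Using pₖ = aₖpₖ₋₁ + pₖ₋₂, qₖ = aₖqₖ₋₁ + qₖ₋₂ (with p₋₁=1, p₋₂=0, q₋₁=0, q₋₂=1):
  k=0: a=3, p=3, q=1
  k=1: a=1, p=4, q=1
  k=2: a=3, p=15, q=4
  k=3: a=3, p=49, q=13
  k=4: a=8, p=407, q=108

407/108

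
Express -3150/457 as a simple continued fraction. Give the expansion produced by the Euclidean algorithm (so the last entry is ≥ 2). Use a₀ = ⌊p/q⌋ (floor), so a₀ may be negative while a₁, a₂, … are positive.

[-7; 9, 3, 16]

-3150 = -7·457 + 49
457 = 9·49 + 16
49 = 3·16 + 1
16 = 16·1 + 0  (stop)
So -3150/457 = [-7; 9, 3, 16].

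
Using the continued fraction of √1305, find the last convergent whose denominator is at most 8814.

167041/4624

√1305 = [36; 8, 72, …] (period length 2).
Convergents:
  p_0/q_0 = 36/1
  p_1/q_1 = 289/8
  p_2/q_2 = 20844/577
  p_3/q_3 = 167041/4624
  p_4/q_4 = 12047796/333505
q_3 = 4624 ≤ 8814 < 333505 = q_4, so the answer is 167041/4624.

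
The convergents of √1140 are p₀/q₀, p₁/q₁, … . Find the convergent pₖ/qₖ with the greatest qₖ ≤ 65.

√1140 = [33; 1, 3, 4, 3, 1, 66, …] (period length 6).
Convergents:
  p_0/q_0 = 33/1
  p_1/q_1 = 34/1
  p_2/q_2 = 135/4
  p_3/q_3 = 574/17
  p_4/q_4 = 1857/55
  p_5/q_5 = 2431/72
q_4 = 55 ≤ 65 < 72 = q_5, so the answer is 1857/55.

1857/55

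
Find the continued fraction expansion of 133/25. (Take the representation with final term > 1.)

[5; 3, 8]

133 = 5×25 + 8
25 = 3×8 + 1
8 = 8×1 + 0  (stop)
So 133/25 = [5; 3, 8].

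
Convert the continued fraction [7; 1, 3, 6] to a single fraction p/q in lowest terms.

194/25

Fold from the inside: start with 6/1.
  3 + 1/6 = 19/6
  1 + 6/19 = 25/19
  7 + 19/25 = 194/25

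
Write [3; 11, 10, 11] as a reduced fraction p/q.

3807/1232

Fold from the inside: start with 11/1.
  10 + 1/11 = 111/11
  11 + 11/111 = 1232/111
  3 + 111/1232 = 3807/1232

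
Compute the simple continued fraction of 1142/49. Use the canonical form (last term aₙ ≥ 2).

1142 = 23·49 + 15
49 = 3·15 + 4
15 = 3·4 + 3
4 = 1·3 + 1
3 = 3·1 + 0  (stop)
So 1142/49 = [23; 3, 3, 1, 3].

[23; 3, 3, 1, 3]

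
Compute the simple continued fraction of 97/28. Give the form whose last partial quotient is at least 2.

[3; 2, 6, 2]

97 = 3·28 + 13
28 = 2·13 + 2
13 = 6·2 + 1
2 = 2·1 + 0  (stop)
So 97/28 = [3; 2, 6, 2].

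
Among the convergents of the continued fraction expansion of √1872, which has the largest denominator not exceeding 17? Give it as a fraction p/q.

√1872 = [43; 3, 1, 3, 86, …] (period length 4).
Convergents:
  p_0/q_0 = 43/1
  p_1/q_1 = 130/3
  p_2/q_2 = 173/4
  p_3/q_3 = 649/15
  p_4/q_4 = 55987/1294
q_3 = 15 ≤ 17 < 1294 = q_4, so the answer is 649/15.

649/15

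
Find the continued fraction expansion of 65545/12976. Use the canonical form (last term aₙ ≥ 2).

[5; 19, 1, 1, 19, 17]

65545 = 5*12976 + 665
12976 = 19*665 + 341
665 = 1*341 + 324
341 = 1*324 + 17
324 = 19*17 + 1
17 = 17*1 + 0  (stop)
So 65545/12976 = [5; 19, 1, 1, 19, 17].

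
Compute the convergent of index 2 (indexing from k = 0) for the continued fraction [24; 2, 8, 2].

Using pₖ = aₖpₖ₋₁ + pₖ₋₂, qₖ = aₖqₖ₋₁ + qₖ₋₂ (with p₋₁=1, p₋₂=0, q₋₁=0, q₋₂=1):
  k=0: a=24, p=24, q=1
  k=1: a=2, p=49, q=2
  k=2: a=8, p=416, q=17

416/17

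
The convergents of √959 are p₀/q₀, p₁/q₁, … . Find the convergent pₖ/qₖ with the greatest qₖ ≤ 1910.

58529/1890

√959 = [30; 1, 29, 1, 60, …] (period length 4).
Convergents:
  p_0/q_0 = 30/1
  p_1/q_1 = 31/1
  p_2/q_2 = 929/30
  p_3/q_3 = 960/31
  p_4/q_4 = 58529/1890
  p_5/q_5 = 59489/1921
q_4 = 1890 ≤ 1910 < 1921 = q_5, so the answer is 58529/1890.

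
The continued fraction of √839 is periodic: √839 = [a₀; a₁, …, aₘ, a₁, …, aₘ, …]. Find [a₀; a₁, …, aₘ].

[28; 1, 27, 1, 56]

a₀ = ⌊√839⌋ = 28.
With m₀=0, d₀=1 and mₖ₊₁ = dₖaₖ − mₖ, dₖ₊₁ = (n − mₖ₊₁²)/dₖ, aₖ₊₁ = ⌊(a₀+mₖ₊₁)/dₖ₊₁⌋:
  k=1: m=28, d=55, a=1
  k=2: m=27, d=2, a=27
  k=3: m=27, d=55, a=1
  k=4: m=28, d=1, a=56
d=1 and a=2a₀=56 at k=4, so the next step gives (m, d) = (28, 55) again — its k=1 value — and the period has length 4.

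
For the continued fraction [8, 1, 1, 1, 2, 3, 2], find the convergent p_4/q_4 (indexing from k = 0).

69/8

Using pₖ = aₖpₖ₋₁ + pₖ₋₂, qₖ = aₖqₖ₋₁ + qₖ₋₂ (with p₋₁=1, p₋₂=0, q₋₁=0, q₋₂=1):
  k=0: a=8, p=8, q=1
  k=1: a=1, p=9, q=1
  k=2: a=1, p=17, q=2
  k=3: a=1, p=26, q=3
  k=4: a=2, p=69, q=8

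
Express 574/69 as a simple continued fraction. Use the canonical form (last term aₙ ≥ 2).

[8; 3, 7, 3]

574 = 8×69 + 22
69 = 3×22 + 3
22 = 7×3 + 1
3 = 3×1 + 0  (stop)
So 574/69 = [8; 3, 7, 3].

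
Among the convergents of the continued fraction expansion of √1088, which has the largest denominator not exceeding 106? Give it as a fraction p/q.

√1088 = [32; 1, 64, …] (period length 2).
Convergents:
  p_0/q_0 = 32/1
  p_1/q_1 = 33/1
  p_2/q_2 = 2144/65
  p_3/q_3 = 2177/66
  p_4/q_4 = 141472/4289
q_3 = 66 ≤ 106 < 4289 = q_4, so the answer is 2177/66.

2177/66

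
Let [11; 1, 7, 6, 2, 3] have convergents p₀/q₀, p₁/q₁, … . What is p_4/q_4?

1259/106

Using pₖ = aₖpₖ₋₁ + pₖ₋₂, qₖ = aₖqₖ₋₁ + qₖ₋₂ (with p₋₁=1, p₋₂=0, q₋₁=0, q₋₂=1):
  k=0: a=11, p=11, q=1
  k=1: a=1, p=12, q=1
  k=2: a=7, p=95, q=8
  k=3: a=6, p=582, q=49
  k=4: a=2, p=1259, q=106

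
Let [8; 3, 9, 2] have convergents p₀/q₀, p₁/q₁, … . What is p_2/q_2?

233/28

Using pₖ = aₖpₖ₋₁ + pₖ₋₂, qₖ = aₖqₖ₋₁ + qₖ₋₂ (with p₋₁=1, p₋₂=0, q₋₁=0, q₋₂=1):
  k=0: a=8, p=8, q=1
  k=1: a=3, p=25, q=3
  k=2: a=9, p=233, q=28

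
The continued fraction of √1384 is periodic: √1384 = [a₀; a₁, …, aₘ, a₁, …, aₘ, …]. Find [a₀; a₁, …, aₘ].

a₀ = ⌊√1384⌋ = 37.
With m₀=0, d₀=1 and mₖ₊₁ = dₖaₖ − mₖ, dₖ₊₁ = (n − mₖ₊₁²)/dₖ, aₖ₊₁ = ⌊(a₀+mₖ₊₁)/dₖ₊₁⌋:
  k=1: m=37, d=15, a=4
  k=2: m=23, d=57, a=1
  k=3: m=34, d=4, a=17
  k=4: m=34, d=57, a=1
  k=5: m=23, d=15, a=4
  k=6: m=37, d=1, a=74
d=1 and a=2a₀=74 at k=6, so the next step gives (m, d) = (37, 15) again — its k=1 value — and the period has length 6.

[37; 4, 1, 17, 1, 4, 74]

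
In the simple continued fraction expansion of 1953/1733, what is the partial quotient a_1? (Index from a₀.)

7

1953 = 1·1733 + 220   →  a_0 = 1
1733 = 7·220 + 193   →  a_1 = 7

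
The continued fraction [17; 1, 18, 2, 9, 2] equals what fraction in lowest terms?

13982/779

Using pₖ = aₖpₖ₋₁ + pₖ₋₂ and qₖ = aₖqₖ₋₁ + qₖ₋₂:
  k=0: a=17, p=17, q=1
  k=1: a=1, p=18, q=1
  k=2: a=18, p=341, q=19
  k=3: a=2, p=700, q=39
  k=4: a=9, p=6641, q=370
  k=5: a=2, p=13982, q=779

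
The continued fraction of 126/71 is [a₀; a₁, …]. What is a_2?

3

126 = 1·71 + 55   →  a_0 = 1
71 = 1·55 + 16   →  a_1 = 1
55 = 3·16 + 7   →  a_2 = 3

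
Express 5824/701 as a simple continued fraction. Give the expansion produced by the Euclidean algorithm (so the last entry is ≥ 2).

5824 = 8*701 + 216
701 = 3*216 + 53
216 = 4*53 + 4
53 = 13*4 + 1
4 = 4*1 + 0  (stop)
So 5824/701 = [8; 3, 4, 13, 4].

[8; 3, 4, 13, 4]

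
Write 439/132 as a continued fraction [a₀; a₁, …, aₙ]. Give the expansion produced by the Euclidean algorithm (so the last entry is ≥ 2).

[3; 3, 14, 3]

439 = 3·132 + 43
132 = 3·43 + 3
43 = 14·3 + 1
3 = 3·1 + 0  (stop)
So 439/132 = [3; 3, 14, 3].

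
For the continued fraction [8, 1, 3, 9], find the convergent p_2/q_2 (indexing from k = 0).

35/4

Using pₖ = aₖpₖ₋₁ + pₖ₋₂, qₖ = aₖqₖ₋₁ + qₖ₋₂ (with p₋₁=1, p₋₂=0, q₋₁=0, q₋₂=1):
  k=0: a=8, p=8, q=1
  k=1: a=1, p=9, q=1
  k=2: a=3, p=35, q=4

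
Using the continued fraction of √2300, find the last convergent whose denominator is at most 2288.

√2300 = [47; 1, 22, 1, 94, …] (period length 4).
Convergents:
  p_0/q_0 = 47/1
  p_1/q_1 = 48/1
  p_2/q_2 = 1103/23
  p_3/q_3 = 1151/24
  p_4/q_4 = 109297/2279
  p_5/q_5 = 110448/2303
q_4 = 2279 ≤ 2288 < 2303 = q_5, so the answer is 109297/2279.

109297/2279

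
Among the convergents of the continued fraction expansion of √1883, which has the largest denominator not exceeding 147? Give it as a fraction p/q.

√1883 = [43; 2, 1, 1, 5, 1, 1, 2, 86, …] (period length 8).
Convergents:
  p_0/q_0 = 43/1
  p_1/q_1 = 87/2
  p_2/q_2 = 130/3
  p_3/q_3 = 217/5
  p_4/q_4 = 1215/28
  p_5/q_5 = 1432/33
  p_6/q_6 = 2647/61
  p_7/q_7 = 6726/155
q_6 = 61 ≤ 147 < 155 = q_7, so the answer is 2647/61.

2647/61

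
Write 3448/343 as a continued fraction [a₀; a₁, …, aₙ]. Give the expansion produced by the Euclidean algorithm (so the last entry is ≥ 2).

[10; 19, 18]

3448 = 10×343 + 18
343 = 19×18 + 1
18 = 18×1 + 0  (stop)
So 3448/343 = [10; 19, 18].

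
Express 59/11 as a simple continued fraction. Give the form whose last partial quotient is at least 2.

[5; 2, 1, 3]

59 = 5·11 + 4
11 = 2·4 + 3
4 = 1·3 + 1
3 = 3·1 + 0  (stop)
So 59/11 = [5; 2, 1, 3].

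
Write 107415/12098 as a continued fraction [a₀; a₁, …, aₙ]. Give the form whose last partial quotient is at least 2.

107415 = 8*12098 + 10631
12098 = 1*10631 + 1467
10631 = 7*1467 + 362
1467 = 4*362 + 19
362 = 19*19 + 1
19 = 19*1 + 0  (stop)
So 107415/12098 = [8; 1, 7, 4, 19, 19].

[8; 1, 7, 4, 19, 19]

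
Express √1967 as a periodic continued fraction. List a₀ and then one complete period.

a₀ = ⌊√1967⌋ = 44.
With m₀=0, d₀=1 and mₖ₊₁ = dₖaₖ − mₖ, dₖ₊₁ = (n − mₖ₊₁²)/dₖ, aₖ₊₁ = ⌊(a₀+mₖ₊₁)/dₖ₊₁⌋:
  k=1: m=44, d=31, a=2
  k=2: m=18, d=53, a=1
  k=3: m=35, d=14, a=5
  k=4: m=35, d=53, a=1
  k=5: m=18, d=31, a=2
  k=6: m=44, d=1, a=88
d=1 and a=2a₀=88 at k=6, so the next step gives (m, d) = (44, 31) again — its k=1 value — and the period has length 6.

[44; 2, 1, 5, 1, 2, 88]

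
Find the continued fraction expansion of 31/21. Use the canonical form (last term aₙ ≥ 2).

31 = 1·21 + 10
21 = 2·10 + 1
10 = 10·1 + 0  (stop)
So 31/21 = [1; 2, 10].

[1; 2, 10]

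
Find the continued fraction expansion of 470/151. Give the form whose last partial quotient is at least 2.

[3; 8, 1, 7, 2]

470 = 3×151 + 17
151 = 8×17 + 15
17 = 1×15 + 2
15 = 7×2 + 1
2 = 2×1 + 0  (stop)
So 470/151 = [3; 8, 1, 7, 2].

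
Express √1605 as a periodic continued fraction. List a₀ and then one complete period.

[40; 16, 80]

a₀ = ⌊√1605⌋ = 40.
With m₀=0, d₀=1 and mₖ₊₁ = dₖaₖ − mₖ, dₖ₊₁ = (n − mₖ₊₁²)/dₖ, aₖ₊₁ = ⌊(a₀+mₖ₊₁)/dₖ₊₁⌋:
  k=1: m=40, d=5, a=16
  k=2: m=40, d=1, a=80
d=1 and a=2a₀=80 at k=2, so the next step gives (m, d) = (40, 5) again — its k=1 value — and the period has length 2.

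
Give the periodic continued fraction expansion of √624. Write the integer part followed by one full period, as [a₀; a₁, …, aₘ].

a₀ = ⌊√624⌋ = 24.
With m₀=0, d₀=1 and mₖ₊₁ = dₖaₖ − mₖ, dₖ₊₁ = (n − mₖ₊₁²)/dₖ, aₖ₊₁ = ⌊(a₀+mₖ₊₁)/dₖ₊₁⌋:
  k=1: m=24, d=48, a=1
  k=2: m=24, d=1, a=48
d=1 and a=2a₀=48 at k=2, so the next step gives (m, d) = (24, 48) again — its k=1 value — and the period has length 2.

[24; 1, 48]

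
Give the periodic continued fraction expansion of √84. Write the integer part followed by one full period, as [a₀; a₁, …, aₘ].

[9; 6, 18]

a₀ = ⌊√84⌋ = 9.
With m₀=0, d₀=1 and mₖ₊₁ = dₖaₖ − mₖ, dₖ₊₁ = (n − mₖ₊₁²)/dₖ, aₖ₊₁ = ⌊(a₀+mₖ₊₁)/dₖ₊₁⌋:
  k=1: m=9, d=3, a=6
  k=2: m=9, d=1, a=18
d=1 and a=2a₀=18 at k=2, so the next step gives (m, d) = (9, 3) again — its k=1 value — and the period has length 2.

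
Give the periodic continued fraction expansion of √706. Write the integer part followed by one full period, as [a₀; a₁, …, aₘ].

[26; 1, 1, 3, 26, 3, 1, 1, 52]

a₀ = ⌊√706⌋ = 26.
With m₀=0, d₀=1 and mₖ₊₁ = dₖaₖ − mₖ, dₖ₊₁ = (n − mₖ₊₁²)/dₖ, aₖ₊₁ = ⌊(a₀+mₖ₊₁)/dₖ₊₁⌋:
  k=1: m=26, d=30, a=1
  k=2: m=4, d=23, a=1
  k=3: m=19, d=15, a=3
  k=4: m=26, d=2, a=26
  k=5: m=26, d=15, a=3
  k=6: m=19, d=23, a=1
  k=7: m=4, d=30, a=1
  k=8: m=26, d=1, a=52
d=1 and a=2a₀=52 at k=8, so the next step gives (m, d) = (26, 30) again — its k=1 value — and the period has length 8.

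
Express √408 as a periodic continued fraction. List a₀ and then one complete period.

a₀ = ⌊√408⌋ = 20.

[20; 5, 40]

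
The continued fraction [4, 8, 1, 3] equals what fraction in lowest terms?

144/35

Fold from the inside: start with 3/1.
  1 + 1/3 = 4/3
  8 + 3/4 = 35/4
  4 + 4/35 = 144/35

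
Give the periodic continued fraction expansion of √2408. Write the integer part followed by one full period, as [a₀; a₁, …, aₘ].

a₀ = ⌊√2408⌋ = 49.

[49; 14, 98]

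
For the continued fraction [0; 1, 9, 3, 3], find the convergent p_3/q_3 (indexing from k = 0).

Using pₖ = aₖpₖ₋₁ + pₖ₋₂, qₖ = aₖqₖ₋₁ + qₖ₋₂ (with p₋₁=1, p₋₂=0, q₋₁=0, q₋₂=1):
  k=0: a=0, p=0, q=1
  k=1: a=1, p=1, q=1
  k=2: a=9, p=9, q=10
  k=3: a=3, p=28, q=31

28/31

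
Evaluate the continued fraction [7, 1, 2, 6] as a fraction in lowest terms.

Using pₖ = aₖpₖ₋₁ + pₖ₋₂ and qₖ = aₖqₖ₋₁ + qₖ₋₂:
  k=0: a=7, p=7, q=1
  k=1: a=1, p=8, q=1
  k=2: a=2, p=23, q=3
  k=3: a=6, p=146, q=19

146/19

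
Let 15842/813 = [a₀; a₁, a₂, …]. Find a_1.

15842 = 19·813 + 395   →  a_0 = 19
813 = 2·395 + 23   →  a_1 = 2

2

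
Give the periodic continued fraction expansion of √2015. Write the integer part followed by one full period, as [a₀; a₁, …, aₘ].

[44; 1, 7, 1, 88]

a₀ = ⌊√2015⌋ = 44.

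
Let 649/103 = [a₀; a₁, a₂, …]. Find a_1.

649 = 6·103 + 31   →  a_0 = 6
103 = 3·31 + 10   →  a_1 = 3

3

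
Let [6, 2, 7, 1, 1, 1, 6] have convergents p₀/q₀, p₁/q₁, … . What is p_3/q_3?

110/17

Using pₖ = aₖpₖ₋₁ + pₖ₋₂, qₖ = aₖqₖ₋₁ + qₖ₋₂ (with p₋₁=1, p₋₂=0, q₋₁=0, q₋₂=1):
  k=0: a=6, p=6, q=1
  k=1: a=2, p=13, q=2
  k=2: a=7, p=97, q=15
  k=3: a=1, p=110, q=17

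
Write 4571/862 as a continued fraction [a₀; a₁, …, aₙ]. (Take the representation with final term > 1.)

4571 = 5×862 + 261
862 = 3×261 + 79
261 = 3×79 + 24
79 = 3×24 + 7
24 = 3×7 + 3
7 = 2×3 + 1
3 = 3×1 + 0  (stop)
So 4571/862 = [5; 3, 3, 3, 3, 2, 3].

[5; 3, 3, 3, 3, 2, 3]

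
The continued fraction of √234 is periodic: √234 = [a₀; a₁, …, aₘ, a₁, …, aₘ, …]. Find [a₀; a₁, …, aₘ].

[15; 3, 2, 1, 2, 1, 2, 3, 30]

a₀ = ⌊√234⌋ = 15.
With m₀=0, d₀=1 and mₖ₊₁ = dₖaₖ − mₖ, dₖ₊₁ = (n − mₖ₊₁²)/dₖ, aₖ₊₁ = ⌊(a₀+mₖ₊₁)/dₖ₊₁⌋:
  k=1: m=15, d=9, a=3
  k=2: m=12, d=10, a=2
  k=3: m=8, d=17, a=1
  k=4: m=9, d=9, a=2
  k=5: m=9, d=17, a=1
  k=6: m=8, d=10, a=2
  k=7: m=12, d=9, a=3
  k=8: m=15, d=1, a=30
d=1 and a=2a₀=30 at k=8, so the next step gives (m, d) = (15, 9) again — its k=1 value — and the period has length 8.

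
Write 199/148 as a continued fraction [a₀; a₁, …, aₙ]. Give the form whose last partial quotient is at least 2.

199 = 1×148 + 51
148 = 2×51 + 46
51 = 1×46 + 5
46 = 9×5 + 1
5 = 5×1 + 0  (stop)
So 199/148 = [1; 2, 1, 9, 5].

[1; 2, 1, 9, 5]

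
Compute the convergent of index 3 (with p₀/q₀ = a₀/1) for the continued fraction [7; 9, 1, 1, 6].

135/19

Using pₖ = aₖpₖ₋₁ + pₖ₋₂, qₖ = aₖqₖ₋₁ + qₖ₋₂ (with p₋₁=1, p₋₂=0, q₋₁=0, q₋₂=1):
  k=0: a=7, p=7, q=1
  k=1: a=9, p=64, q=9
  k=2: a=1, p=71, q=10
  k=3: a=1, p=135, q=19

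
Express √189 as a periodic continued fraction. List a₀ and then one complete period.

a₀ = ⌊√189⌋ = 13.
With m₀=0, d₀=1 and mₖ₊₁ = dₖaₖ − mₖ, dₖ₊₁ = (n − mₖ₊₁²)/dₖ, aₖ₊₁ = ⌊(a₀+mₖ₊₁)/dₖ₊₁⌋:
  k=1: m=13, d=20, a=1
  k=2: m=7, d=7, a=2
  k=3: m=7, d=20, a=1
  k=4: m=13, d=1, a=26
d=1 and a=2a₀=26 at k=4, so the next step gives (m, d) = (13, 20) again — its k=1 value — and the period has length 4.

[13; 1, 2, 1, 26]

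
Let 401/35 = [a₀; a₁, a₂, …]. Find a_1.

401 = 11·35 + 16   →  a_0 = 11
35 = 2·16 + 3   →  a_1 = 2

2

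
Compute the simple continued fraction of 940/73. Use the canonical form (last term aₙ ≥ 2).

[12; 1, 7, 9]

940 = 12×73 + 64
73 = 1×64 + 9
64 = 7×9 + 1
9 = 9×1 + 0  (stop)
So 940/73 = [12; 1, 7, 9].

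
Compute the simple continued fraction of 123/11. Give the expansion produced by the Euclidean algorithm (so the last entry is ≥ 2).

123 = 11×11 + 2
11 = 5×2 + 1
2 = 2×1 + 0  (stop)
So 123/11 = [11; 5, 2].

[11; 5, 2]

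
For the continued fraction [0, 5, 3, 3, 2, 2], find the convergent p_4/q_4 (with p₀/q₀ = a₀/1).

23/122

Using pₖ = aₖpₖ₋₁ + pₖ₋₂, qₖ = aₖqₖ₋₁ + qₖ₋₂ (with p₋₁=1, p₋₂=0, q₋₁=0, q₋₂=1):
  k=0: a=0, p=0, q=1
  k=1: a=5, p=1, q=5
  k=2: a=3, p=3, q=16
  k=3: a=3, p=10, q=53
  k=4: a=2, p=23, q=122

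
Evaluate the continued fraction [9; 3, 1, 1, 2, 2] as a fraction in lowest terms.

Using pₖ = aₖpₖ₋₁ + pₖ₋₂ and qₖ = aₖqₖ₋₁ + qₖ₋₂:
  k=0: a=9, p=9, q=1
  k=1: a=3, p=28, q=3
  k=2: a=1, p=37, q=4
  k=3: a=1, p=65, q=7
  k=4: a=2, p=167, q=18
  k=5: a=2, p=399, q=43

399/43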